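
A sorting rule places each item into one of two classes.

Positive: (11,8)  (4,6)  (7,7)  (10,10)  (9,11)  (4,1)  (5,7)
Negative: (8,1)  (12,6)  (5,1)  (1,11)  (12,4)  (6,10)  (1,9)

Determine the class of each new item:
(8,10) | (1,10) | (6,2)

Positive, Negative, Negative

The rule appears to be: |first − second| ≤ 3.
(8,10): |8−10| = 2 — satisfies this, so Positive. (1,10): |1−10| = 9 — doesn't match, so Negative. (6,2): |6−2| = 4 — doesn't match, so Negative.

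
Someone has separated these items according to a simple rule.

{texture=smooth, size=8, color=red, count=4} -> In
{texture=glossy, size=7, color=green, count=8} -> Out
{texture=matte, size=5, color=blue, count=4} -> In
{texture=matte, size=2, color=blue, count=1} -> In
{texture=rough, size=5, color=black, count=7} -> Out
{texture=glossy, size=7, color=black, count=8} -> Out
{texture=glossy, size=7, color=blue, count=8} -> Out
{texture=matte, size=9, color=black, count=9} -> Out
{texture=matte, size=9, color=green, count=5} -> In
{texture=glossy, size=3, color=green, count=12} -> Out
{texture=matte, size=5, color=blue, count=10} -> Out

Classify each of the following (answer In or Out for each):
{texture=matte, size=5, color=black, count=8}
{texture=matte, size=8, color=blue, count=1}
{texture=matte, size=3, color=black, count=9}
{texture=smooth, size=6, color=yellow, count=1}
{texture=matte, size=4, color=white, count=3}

Out, In, Out, In, In

All 'In' examples share one property — count ≤ 5 — and every 'Out' example lacks it.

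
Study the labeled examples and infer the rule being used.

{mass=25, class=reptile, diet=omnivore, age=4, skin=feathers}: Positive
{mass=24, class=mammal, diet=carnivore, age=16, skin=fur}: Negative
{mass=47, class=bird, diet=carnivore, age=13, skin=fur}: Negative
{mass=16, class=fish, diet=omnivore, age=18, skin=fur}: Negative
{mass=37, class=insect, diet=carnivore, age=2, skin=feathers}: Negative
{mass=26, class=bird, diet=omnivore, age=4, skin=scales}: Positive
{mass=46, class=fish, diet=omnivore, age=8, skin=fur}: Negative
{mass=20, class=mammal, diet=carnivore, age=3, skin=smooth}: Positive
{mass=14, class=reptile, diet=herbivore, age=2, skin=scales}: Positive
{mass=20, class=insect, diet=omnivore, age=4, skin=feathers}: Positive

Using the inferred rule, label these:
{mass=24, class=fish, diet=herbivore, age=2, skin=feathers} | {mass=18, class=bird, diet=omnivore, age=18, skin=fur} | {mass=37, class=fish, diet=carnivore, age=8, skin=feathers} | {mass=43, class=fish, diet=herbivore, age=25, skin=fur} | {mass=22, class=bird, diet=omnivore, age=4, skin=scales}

Positive, Negative, Negative, Negative, Positive

'Positive' ⟺ mass ≤ 26 AND age ≤ 4.
{mass=24, class=fish, diet=herbivore, age=2, skin=feathers}: mass = 24, age = 2 — matches, so Positive. {mass=18, class=bird, diet=omnivore, age=18, skin=fur}: mass = 18, age = 18 — does not fit, so Negative. {mass=37, class=fish, diet=carnivore, age=8, skin=feathers}: mass = 37, age = 8 — does not fit, so Negative. {mass=43, class=fish, diet=herbivore, age=25, skin=fur}: mass = 43, age = 25 — does not fit, so Negative. {mass=22, class=bird, diet=omnivore, age=4, skin=scales}: mass = 22, age = 4 — matches, so Positive.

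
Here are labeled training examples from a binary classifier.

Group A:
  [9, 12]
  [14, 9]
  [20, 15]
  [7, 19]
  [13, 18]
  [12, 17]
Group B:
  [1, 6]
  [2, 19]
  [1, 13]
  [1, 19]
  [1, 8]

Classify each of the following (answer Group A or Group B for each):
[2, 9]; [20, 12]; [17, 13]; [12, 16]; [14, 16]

Group B, Group A, Group A, Group A, Group A

Every 'Group A' example satisfies: first ≥ 6. None of the 'Group B' examples do.
[2, 9] → first 2 → Group B. [20, 12] → first 20 → Group A. [17, 13] → first 17 → Group A. [12, 16] → first 12 → Group A. [14, 16] → first 14 → Group A.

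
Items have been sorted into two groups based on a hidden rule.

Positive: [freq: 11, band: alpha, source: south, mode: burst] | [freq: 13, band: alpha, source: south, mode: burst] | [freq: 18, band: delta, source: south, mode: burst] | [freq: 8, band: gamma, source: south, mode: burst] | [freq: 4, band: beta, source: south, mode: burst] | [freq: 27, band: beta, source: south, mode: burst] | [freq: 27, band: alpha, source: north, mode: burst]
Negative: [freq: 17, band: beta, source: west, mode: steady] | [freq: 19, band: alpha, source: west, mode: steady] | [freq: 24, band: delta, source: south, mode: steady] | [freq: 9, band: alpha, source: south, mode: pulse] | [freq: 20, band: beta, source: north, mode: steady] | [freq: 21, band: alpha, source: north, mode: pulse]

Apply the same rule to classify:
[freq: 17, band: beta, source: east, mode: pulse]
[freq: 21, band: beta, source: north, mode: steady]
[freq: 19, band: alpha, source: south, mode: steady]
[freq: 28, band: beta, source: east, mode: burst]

Negative, Negative, Negative, Positive

The distinguishing property — mode is burst — holds for all the 'Positive' cases and none of the 'Negative' cases.
[freq: 17, band: beta, source: east, mode: pulse] — mode is pulse, hence Negative.
[freq: 21, band: beta, source: north, mode: steady] — mode is steady, hence Negative.
[freq: 19, band: alpha, source: south, mode: steady] — mode is steady, hence Negative.
[freq: 28, band: beta, source: east, mode: burst] — mode is burst, hence Positive.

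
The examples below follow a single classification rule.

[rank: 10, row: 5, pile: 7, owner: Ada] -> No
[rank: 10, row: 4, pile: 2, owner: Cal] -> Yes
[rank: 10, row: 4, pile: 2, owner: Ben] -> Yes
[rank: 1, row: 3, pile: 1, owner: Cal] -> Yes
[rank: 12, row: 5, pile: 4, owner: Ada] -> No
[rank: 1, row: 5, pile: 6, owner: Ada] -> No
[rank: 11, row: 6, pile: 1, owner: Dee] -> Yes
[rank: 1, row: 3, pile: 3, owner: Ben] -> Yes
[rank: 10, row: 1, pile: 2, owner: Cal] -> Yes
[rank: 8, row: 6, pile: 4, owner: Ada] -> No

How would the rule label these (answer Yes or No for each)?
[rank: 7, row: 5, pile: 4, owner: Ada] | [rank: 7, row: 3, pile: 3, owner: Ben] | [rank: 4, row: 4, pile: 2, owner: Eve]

No, Yes, Yes

One predicate separates the groups cleanly: pile ≤ 3.
[rank: 7, row: 5, pile: 4, owner: Ada] — pile = 4, hence No. [rank: 7, row: 3, pile: 3, owner: Ben] — pile = 3, hence Yes. [rank: 4, row: 4, pile: 2, owner: Eve] — pile = 2, hence Yes.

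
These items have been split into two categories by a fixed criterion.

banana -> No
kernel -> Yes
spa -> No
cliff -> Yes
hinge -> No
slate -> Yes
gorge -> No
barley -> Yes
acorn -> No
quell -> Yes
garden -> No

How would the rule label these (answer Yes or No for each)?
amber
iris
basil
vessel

The distinguishing property — contains 'l' — holds for all the 'Yes' cases and none of the 'No' cases.
amber — no 'l', hence No. iris — no 'l', hence No. basil — has 'l', hence Yes. vessel — has 'l', hence Yes.

No, No, Yes, Yes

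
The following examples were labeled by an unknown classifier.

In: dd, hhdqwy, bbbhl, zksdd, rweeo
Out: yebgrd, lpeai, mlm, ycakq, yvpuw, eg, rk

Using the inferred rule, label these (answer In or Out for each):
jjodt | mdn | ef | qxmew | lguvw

Checking candidate rules against both groups, what survives is: has a double letter.

In, Out, Out, Out, Out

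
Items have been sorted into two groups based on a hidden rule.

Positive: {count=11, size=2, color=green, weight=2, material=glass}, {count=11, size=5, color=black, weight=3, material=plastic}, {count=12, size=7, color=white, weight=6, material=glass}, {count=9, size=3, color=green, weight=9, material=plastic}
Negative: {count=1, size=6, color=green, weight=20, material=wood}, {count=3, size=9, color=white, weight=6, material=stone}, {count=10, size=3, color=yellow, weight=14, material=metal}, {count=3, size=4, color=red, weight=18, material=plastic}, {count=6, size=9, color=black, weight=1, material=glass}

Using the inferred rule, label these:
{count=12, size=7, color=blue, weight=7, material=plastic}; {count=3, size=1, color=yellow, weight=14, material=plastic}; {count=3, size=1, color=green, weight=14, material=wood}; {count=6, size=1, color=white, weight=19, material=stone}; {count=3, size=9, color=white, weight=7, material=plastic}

Positive, Negative, Negative, Negative, Negative

The classifier is using: weight ≤ 9 AND size ≤ 7.
Positive: {count=12, size=7, color=blue, weight=7, material=plastic}, since weight = 7, size = 7.
Negative: {count=3, size=1, color=yellow, weight=14, material=plastic}, since weight = 14, size = 1.
Negative: {count=3, size=1, color=green, weight=14, material=wood}, since weight = 14, size = 1.
Negative: {count=6, size=1, color=white, weight=19, material=stone}, since weight = 19, size = 1.
Negative: {count=3, size=9, color=white, weight=7, material=plastic}, since weight = 7, size = 9.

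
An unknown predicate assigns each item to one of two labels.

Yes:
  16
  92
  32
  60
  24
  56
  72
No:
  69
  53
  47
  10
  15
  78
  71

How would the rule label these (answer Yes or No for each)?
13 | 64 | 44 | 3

No, Yes, Yes, No

The simplest hypothesis consistent with all the labels is: multiple of 4.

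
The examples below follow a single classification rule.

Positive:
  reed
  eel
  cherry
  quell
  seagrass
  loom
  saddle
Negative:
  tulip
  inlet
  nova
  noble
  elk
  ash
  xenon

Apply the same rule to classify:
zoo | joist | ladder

Positive, Negative, Positive

Every 'Positive' example satisfies: has a double letter. None of the 'Negative' examples do.
Positive: zoo, since 'oo' doubled.
Negative: joist, since no doubled letter.
Positive: ladder, since 'dd' doubled.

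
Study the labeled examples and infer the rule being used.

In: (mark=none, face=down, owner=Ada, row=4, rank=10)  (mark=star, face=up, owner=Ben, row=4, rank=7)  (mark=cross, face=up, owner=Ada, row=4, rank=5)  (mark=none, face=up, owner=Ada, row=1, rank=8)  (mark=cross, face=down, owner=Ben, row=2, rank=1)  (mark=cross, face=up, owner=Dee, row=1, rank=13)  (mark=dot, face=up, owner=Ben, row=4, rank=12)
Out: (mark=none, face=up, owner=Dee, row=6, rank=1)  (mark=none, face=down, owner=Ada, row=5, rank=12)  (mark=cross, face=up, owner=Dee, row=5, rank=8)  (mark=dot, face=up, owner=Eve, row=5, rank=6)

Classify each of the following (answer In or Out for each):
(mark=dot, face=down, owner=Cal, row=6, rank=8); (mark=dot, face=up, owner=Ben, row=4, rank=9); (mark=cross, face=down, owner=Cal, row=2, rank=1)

Out, In, In

A rule that fits every label: row ≤ 4 — true of each 'In' example, false of each 'Out' one.
(mark=dot, face=down, owner=Cal, row=6, rank=8) — row = 6, hence Out.
(mark=dot, face=up, owner=Ben, row=4, rank=9) — row = 4, hence In.
(mark=cross, face=down, owner=Cal, row=2, rank=1) — row = 2, hence In.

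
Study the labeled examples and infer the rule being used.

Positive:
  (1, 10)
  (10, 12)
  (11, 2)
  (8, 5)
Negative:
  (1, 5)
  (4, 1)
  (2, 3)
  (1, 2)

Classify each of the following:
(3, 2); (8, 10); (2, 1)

A rule that fits every label: sum ≥ 11 — true of each 'Positive' example, false of each 'Negative' one.

Negative, Positive, Negative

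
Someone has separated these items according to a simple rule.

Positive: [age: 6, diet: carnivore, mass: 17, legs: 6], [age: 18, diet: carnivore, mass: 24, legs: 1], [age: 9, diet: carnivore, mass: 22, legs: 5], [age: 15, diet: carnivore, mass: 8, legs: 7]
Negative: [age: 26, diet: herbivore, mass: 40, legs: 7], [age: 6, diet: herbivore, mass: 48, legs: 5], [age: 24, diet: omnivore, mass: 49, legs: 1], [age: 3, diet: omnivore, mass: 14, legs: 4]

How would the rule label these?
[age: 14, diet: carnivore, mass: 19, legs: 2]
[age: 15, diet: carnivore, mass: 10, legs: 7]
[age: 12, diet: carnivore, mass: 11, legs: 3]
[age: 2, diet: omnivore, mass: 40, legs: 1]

Positive, Positive, Positive, Negative

The pattern is that an item is 'Positive' exactly when: diet is carnivore.
[age: 14, diet: carnivore, mass: 19, legs: 2]: diet is carnivore, fits → Positive. [age: 15, diet: carnivore, mass: 10, legs: 7]: diet is carnivore, fits → Positive. [age: 12, diet: carnivore, mass: 11, legs: 3]: diet is carnivore, fits → Positive. [age: 2, diet: omnivore, mass: 40, legs: 1]: diet is omnivore, does not pass → Negative.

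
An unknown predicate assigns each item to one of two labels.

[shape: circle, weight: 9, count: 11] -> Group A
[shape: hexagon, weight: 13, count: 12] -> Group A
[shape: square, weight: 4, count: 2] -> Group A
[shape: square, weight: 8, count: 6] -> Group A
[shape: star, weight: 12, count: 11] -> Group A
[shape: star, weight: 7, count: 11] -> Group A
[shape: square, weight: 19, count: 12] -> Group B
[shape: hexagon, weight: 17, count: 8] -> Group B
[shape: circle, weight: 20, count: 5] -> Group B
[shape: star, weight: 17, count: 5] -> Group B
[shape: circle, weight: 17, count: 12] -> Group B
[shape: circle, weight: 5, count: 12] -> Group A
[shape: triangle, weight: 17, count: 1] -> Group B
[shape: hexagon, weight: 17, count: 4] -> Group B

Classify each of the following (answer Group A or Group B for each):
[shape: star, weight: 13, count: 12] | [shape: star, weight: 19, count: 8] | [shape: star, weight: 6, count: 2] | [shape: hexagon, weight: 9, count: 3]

Group A, Group B, Group A, Group A

One predicate separates the groups cleanly: weight ≤ 13.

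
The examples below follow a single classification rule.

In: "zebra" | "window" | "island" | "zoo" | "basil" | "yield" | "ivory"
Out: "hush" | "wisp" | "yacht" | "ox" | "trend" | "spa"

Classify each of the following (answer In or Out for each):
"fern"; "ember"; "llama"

The classifier is using: has ≥ 2 vowels.

Out, In, In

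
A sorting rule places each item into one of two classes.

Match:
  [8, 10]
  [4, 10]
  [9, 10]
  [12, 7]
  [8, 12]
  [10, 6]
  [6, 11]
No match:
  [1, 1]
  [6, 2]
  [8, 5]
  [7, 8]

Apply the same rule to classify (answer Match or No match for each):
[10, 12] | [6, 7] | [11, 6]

The classifier is using: max ≥ 9.
[10, 12]: Match (max 12).
[6, 7]: No match (max 7).
[11, 6]: Match (max 11).

Match, No match, Match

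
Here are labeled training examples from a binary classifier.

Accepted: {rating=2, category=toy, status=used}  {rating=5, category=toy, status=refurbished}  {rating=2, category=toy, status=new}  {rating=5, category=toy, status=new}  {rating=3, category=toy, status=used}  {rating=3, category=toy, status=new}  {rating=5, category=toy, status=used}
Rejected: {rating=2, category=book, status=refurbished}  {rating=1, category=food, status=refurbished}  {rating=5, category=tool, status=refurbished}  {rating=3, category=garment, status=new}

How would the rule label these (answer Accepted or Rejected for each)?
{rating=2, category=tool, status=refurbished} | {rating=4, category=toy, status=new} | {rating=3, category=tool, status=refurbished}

Rejected, Accepted, Rejected

All 'Accepted' examples share one property — category is toy — and every 'Rejected' example lacks it.
{rating=2, category=tool, status=refurbished} → category is tool → Rejected. {rating=4, category=toy, status=new} → category is toy → Accepted. {rating=3, category=tool, status=refurbished} → category is tool → Rejected.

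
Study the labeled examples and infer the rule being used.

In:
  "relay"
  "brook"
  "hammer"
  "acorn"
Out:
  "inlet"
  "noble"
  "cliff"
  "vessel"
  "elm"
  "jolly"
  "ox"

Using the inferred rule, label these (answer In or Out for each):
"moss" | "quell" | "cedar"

A rule that fits every label: contains 'r' — true of each 'In' example, false of each 'Out' one.
"moss": no 'r', does not pass → Out.
"quell": no 'r', does not pass → Out.
"cedar": has 'r', checks out → In.

Out, Out, In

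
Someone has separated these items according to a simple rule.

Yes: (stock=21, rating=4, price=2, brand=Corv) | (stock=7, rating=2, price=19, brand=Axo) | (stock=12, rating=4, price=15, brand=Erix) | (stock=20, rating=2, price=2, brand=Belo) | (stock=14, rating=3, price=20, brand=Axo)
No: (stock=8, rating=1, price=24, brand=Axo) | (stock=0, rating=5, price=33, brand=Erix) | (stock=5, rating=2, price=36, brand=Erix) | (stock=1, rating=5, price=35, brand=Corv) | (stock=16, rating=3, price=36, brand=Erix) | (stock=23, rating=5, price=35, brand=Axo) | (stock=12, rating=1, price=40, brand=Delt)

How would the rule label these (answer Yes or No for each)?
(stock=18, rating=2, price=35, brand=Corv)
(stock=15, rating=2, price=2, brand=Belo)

No, Yes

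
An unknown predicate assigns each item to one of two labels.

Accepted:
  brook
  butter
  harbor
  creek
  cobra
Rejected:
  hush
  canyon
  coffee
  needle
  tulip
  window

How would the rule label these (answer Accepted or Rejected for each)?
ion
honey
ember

Rejected, Rejected, Accepted

The classifier is using: contains 'r'.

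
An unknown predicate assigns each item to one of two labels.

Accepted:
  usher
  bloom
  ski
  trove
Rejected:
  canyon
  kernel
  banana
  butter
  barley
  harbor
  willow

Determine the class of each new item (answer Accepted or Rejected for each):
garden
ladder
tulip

Rule: odd length. This holds for each 'Accepted' example and fails for each 'Rejected' one.
garden → length 6 → Rejected.
ladder → length 6 → Rejected.
tulip → length 5 → Accepted.

Rejected, Rejected, Accepted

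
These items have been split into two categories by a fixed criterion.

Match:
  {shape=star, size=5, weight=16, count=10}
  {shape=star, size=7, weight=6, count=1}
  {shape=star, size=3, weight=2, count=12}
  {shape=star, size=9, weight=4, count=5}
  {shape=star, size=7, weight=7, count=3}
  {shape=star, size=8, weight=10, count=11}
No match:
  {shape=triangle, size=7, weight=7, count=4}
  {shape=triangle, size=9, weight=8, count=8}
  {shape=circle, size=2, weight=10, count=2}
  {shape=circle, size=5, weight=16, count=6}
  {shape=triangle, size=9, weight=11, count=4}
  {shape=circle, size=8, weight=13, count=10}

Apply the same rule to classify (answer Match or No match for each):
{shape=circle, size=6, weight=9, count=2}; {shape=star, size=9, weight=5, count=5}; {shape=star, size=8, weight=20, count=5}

No match, Match, Match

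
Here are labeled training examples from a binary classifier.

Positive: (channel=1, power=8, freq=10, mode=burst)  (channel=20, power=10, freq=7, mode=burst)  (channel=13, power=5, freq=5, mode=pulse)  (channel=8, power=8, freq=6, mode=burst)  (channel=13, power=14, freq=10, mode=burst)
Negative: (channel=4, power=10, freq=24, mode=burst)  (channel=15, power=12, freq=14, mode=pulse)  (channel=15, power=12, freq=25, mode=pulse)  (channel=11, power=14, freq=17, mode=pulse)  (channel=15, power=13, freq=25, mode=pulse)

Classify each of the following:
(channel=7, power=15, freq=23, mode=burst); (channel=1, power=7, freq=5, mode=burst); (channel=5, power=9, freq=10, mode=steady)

Negative, Positive, Positive

Every 'Positive' example satisfies: freq ≤ 10. None of the 'Negative' examples do.
(channel=7, power=15, freq=23, mode=burst) → freq = 23 → Negative.
(channel=1, power=7, freq=5, mode=burst) → freq = 5 → Positive.
(channel=5, power=9, freq=10, mode=steady) → freq = 10 → Positive.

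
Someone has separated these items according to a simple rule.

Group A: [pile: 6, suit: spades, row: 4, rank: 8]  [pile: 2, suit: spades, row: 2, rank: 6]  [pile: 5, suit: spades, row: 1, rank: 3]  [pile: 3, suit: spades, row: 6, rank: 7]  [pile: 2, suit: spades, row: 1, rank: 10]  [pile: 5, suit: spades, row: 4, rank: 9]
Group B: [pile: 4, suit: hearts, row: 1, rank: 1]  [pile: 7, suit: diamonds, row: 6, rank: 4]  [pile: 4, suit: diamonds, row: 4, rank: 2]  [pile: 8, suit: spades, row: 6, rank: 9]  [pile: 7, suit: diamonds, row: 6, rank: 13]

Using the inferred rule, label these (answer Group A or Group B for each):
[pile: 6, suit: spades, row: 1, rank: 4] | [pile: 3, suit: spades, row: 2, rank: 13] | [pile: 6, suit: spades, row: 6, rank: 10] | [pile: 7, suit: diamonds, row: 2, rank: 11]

Group A, Group A, Group A, Group B

One predicate separates the groups cleanly: suit is spades AND pile ≤ 6.
Group A: [pile: 6, suit: spades, row: 1, rank: 4], since suit is spades, pile = 6.
Group A: [pile: 3, suit: spades, row: 2, rank: 13], since suit is spades, pile = 3.
Group A: [pile: 6, suit: spades, row: 6, rank: 10], since suit is spades, pile = 6.
Group B: [pile: 7, suit: diamonds, row: 2, rank: 11], since suit is diamonds, pile = 7.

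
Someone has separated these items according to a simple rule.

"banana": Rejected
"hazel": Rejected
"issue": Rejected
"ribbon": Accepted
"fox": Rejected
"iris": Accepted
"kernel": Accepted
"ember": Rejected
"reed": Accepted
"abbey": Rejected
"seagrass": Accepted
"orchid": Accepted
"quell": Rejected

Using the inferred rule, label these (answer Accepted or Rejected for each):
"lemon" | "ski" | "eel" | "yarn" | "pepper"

Rejected, Rejected, Rejected, Accepted, Accepted

Every 'Accepted' example satisfies: even length AND contains 'r'. None of the 'Rejected' examples do.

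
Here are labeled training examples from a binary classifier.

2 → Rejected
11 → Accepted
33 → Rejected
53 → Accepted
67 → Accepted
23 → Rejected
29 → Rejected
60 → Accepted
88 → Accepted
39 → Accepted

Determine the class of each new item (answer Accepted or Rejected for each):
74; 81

Accepted, Accepted

A rule that fits every label: ≡ 4 (mod 7) — true of each 'Accepted' example, false of each 'Rejected' one.
74 → 74 mod 7 = 4 → Accepted.
81 → 81 mod 7 = 4 → Accepted.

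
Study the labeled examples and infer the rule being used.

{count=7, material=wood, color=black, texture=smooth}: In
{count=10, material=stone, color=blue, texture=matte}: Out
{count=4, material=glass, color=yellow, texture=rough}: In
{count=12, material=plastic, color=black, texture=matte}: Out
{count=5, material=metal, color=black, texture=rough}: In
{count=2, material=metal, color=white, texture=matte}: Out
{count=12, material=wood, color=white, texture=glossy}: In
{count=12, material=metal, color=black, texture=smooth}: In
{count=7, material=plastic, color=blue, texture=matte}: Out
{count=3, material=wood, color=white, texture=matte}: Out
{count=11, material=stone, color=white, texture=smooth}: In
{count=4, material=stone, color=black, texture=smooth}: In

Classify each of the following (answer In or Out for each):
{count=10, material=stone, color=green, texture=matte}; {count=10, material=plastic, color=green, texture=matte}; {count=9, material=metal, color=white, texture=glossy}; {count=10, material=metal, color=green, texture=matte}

The distinguishing property — texture is not matte — holds for all the 'In' cases and none of the 'Out' cases.
{count=10, material=stone, color=green, texture=matte}: texture is matte, doesn't qualify → Out. {count=10, material=plastic, color=green, texture=matte}: texture is matte, doesn't qualify → Out. {count=9, material=metal, color=white, texture=glossy}: texture is glossy, satisfies this → In. {count=10, material=metal, color=green, texture=matte}: texture is matte, doesn't qualify → Out.

Out, Out, In, Out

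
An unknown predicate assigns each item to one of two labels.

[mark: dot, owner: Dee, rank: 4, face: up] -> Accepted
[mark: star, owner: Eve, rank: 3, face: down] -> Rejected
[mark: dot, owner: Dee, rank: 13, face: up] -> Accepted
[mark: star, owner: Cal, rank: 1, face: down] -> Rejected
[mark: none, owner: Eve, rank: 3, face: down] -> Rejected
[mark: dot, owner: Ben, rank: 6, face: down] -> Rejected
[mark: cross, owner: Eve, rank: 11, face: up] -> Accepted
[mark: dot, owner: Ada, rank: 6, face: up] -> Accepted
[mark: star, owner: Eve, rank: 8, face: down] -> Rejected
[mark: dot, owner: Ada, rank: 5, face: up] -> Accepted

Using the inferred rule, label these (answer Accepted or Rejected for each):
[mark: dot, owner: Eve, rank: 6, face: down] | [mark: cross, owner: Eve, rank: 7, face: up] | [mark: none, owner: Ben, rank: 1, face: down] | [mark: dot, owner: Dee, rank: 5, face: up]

Rejected, Accepted, Rejected, Accepted

A rule that fits every label: face is up — true of each 'Accepted' example, false of each 'Rejected' one.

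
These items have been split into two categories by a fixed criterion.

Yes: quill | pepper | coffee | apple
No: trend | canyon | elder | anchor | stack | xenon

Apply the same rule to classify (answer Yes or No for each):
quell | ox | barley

Checking candidate rules against both groups, what survives is: has a double letter.
quell: 'll' doubled — satisfies this, so Yes. ox: no doubled letter — does not pass, so No. barley: no doubled letter — does not pass, so No.

Yes, No, No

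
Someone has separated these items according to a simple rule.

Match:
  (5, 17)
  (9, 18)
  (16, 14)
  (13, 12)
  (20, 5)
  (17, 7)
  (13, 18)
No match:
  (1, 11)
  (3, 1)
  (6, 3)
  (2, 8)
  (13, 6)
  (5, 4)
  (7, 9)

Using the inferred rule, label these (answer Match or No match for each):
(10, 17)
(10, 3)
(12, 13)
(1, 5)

The distinguishing property — sum ≥ 22 — holds for all the 'Match' cases and none of the 'No match' cases.
(10, 17) — 10+17 = 27, hence Match.
(10, 3) — 10+3 = 13, hence No match.
(12, 13) — 12+13 = 25, hence Match.
(1, 5) — 1+5 = 6, hence No match.

Match, No match, Match, No match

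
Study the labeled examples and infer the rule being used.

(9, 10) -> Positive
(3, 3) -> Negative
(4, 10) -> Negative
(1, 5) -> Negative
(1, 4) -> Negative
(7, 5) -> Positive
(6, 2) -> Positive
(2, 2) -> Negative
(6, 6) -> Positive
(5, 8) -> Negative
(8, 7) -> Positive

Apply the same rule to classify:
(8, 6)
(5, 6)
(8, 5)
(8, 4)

Positive, Negative, Positive, Positive

All 'Positive' examples share one property — first ≥ 6 — and every 'Negative' example lacks it.
(8, 6): Positive (first 8).
(5, 6): Negative (first 5).
(8, 5): Positive (first 8).
(8, 4): Positive (first 8).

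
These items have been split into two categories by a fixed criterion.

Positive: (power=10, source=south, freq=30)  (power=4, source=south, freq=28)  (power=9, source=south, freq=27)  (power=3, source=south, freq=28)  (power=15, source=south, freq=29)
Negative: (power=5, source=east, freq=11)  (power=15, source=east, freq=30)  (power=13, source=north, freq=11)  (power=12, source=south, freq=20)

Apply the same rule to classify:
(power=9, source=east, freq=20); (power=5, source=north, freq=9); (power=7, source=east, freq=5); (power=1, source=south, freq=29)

Negative, Negative, Negative, Positive

The rule appears to be: source is south AND freq ≥ 27.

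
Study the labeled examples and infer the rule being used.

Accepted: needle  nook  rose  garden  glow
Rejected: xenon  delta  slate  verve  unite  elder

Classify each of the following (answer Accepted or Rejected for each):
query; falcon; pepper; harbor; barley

Rejected, Accepted, Accepted, Accepted, Accepted

A rule that fits every label: even length — true of each 'Accepted' example, false of each 'Rejected' one.
query: Rejected (length 5). falcon: Accepted (length 6). pepper: Accepted (length 6). harbor: Accepted (length 6). barley: Accepted (length 6).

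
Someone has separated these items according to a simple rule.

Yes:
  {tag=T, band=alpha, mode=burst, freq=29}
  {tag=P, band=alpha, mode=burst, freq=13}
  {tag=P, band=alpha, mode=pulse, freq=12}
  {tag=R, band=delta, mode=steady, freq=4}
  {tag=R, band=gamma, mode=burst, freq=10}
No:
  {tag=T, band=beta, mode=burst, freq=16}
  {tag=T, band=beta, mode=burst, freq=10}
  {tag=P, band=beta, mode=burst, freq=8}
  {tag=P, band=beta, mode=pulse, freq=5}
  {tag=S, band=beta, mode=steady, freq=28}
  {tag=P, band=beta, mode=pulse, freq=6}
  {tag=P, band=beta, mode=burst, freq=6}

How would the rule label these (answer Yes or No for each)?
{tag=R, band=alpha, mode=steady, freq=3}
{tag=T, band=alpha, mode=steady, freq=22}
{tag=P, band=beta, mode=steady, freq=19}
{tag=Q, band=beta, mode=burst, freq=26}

Yes, Yes, No, No

One predicate separates the groups cleanly: band is not beta.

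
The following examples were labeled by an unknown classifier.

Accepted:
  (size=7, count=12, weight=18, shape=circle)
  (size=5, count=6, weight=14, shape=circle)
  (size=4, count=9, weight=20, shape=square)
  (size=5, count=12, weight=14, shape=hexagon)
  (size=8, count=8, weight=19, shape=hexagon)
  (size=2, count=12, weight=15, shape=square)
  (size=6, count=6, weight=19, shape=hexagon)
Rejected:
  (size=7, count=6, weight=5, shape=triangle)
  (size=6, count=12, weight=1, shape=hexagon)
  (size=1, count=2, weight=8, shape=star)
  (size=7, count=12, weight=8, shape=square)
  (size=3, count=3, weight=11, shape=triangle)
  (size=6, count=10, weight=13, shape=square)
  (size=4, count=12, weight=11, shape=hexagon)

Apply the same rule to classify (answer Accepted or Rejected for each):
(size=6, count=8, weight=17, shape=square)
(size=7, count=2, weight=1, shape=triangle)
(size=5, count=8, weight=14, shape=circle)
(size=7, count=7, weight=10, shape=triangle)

Accepted, Rejected, Accepted, Rejected

A rule that fits every label: weight ≥ 14 — true of each 'Accepted' example, false of each 'Rejected' one.
(size=6, count=8, weight=17, shape=square) — weight = 17, hence Accepted.
(size=7, count=2, weight=1, shape=triangle) — weight = 1, hence Rejected.
(size=5, count=8, weight=14, shape=circle) — weight = 14, hence Accepted.
(size=7, count=7, weight=10, shape=triangle) — weight = 10, hence Rejected.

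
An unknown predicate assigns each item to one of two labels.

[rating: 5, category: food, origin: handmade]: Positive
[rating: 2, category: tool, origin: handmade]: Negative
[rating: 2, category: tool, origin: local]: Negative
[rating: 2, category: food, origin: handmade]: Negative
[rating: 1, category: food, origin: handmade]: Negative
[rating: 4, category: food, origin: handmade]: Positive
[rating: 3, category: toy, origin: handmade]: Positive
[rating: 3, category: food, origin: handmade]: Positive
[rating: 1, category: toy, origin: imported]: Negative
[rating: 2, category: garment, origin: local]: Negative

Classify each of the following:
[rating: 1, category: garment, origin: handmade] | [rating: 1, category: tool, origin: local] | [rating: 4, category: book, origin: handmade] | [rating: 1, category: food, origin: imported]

Every 'Positive' example satisfies: rating ≥ 3. None of the 'Negative' examples do.
Negative: [rating: 1, category: garment, origin: handmade], since rating = 1.
Negative: [rating: 1, category: tool, origin: local], since rating = 1.
Positive: [rating: 4, category: book, origin: handmade], since rating = 4.
Negative: [rating: 1, category: food, origin: imported], since rating = 1.

Negative, Negative, Positive, Negative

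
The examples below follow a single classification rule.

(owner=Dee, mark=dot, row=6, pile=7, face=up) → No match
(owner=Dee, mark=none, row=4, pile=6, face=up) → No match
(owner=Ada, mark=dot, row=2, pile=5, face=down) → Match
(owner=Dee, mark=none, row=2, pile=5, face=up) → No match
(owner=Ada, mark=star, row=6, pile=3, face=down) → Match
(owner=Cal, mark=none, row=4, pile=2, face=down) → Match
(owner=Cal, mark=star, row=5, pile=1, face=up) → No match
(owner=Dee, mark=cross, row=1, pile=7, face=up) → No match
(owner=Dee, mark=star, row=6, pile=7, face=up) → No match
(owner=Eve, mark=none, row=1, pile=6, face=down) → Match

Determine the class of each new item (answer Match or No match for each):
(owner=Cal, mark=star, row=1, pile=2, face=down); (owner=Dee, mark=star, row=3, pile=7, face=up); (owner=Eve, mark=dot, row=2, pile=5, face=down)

Checking candidate rules against both groups, what survives is: face is down.
(owner=Cal, mark=star, row=1, pile=2, face=down) → face is down → Match.
(owner=Dee, mark=star, row=3, pile=7, face=up) → face is up → No match.
(owner=Eve, mark=dot, row=2, pile=5, face=down) → face is down → Match.

Match, No match, Match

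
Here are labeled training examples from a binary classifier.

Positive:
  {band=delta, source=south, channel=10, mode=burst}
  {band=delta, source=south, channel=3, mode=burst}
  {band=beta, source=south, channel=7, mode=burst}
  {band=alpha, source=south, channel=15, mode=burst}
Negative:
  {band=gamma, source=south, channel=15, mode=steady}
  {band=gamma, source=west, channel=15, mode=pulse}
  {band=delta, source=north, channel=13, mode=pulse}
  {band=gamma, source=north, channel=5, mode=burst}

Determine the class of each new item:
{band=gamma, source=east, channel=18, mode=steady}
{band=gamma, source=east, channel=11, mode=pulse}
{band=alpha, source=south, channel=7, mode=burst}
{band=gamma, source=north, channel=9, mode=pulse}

The pattern is that an item is 'Positive' exactly when: mode is burst AND source is south.
{band=gamma, source=east, channel=18, mode=steady}: mode is steady, source is east, does not pass → Negative.
{band=gamma, source=east, channel=11, mode=pulse}: mode is pulse, source is east, does not pass → Negative.
{band=alpha, source=south, channel=7, mode=burst}: mode is burst, source is south, has this property → Positive.
{band=gamma, source=north, channel=9, mode=pulse}: mode is pulse, source is north, does not pass → Negative.

Negative, Negative, Positive, Negative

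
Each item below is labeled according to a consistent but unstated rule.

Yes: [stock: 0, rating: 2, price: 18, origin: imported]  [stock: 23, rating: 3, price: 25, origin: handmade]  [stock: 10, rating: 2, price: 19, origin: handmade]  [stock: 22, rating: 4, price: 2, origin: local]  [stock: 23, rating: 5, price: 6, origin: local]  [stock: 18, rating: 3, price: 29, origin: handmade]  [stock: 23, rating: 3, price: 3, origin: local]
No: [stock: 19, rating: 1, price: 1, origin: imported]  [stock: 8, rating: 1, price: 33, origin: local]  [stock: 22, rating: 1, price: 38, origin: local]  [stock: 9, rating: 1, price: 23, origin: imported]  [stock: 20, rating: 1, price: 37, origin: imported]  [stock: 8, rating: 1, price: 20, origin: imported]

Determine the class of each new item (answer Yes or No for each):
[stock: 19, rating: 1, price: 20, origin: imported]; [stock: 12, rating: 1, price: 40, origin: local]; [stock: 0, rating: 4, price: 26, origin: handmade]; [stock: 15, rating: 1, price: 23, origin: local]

Every 'Yes' example satisfies: rating ≥ 2. None of the 'No' examples do.

No, No, Yes, No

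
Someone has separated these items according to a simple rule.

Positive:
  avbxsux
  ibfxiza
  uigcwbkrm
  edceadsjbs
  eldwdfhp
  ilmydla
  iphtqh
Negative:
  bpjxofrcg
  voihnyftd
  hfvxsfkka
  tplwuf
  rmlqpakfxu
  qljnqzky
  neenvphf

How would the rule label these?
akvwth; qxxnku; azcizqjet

Positive, Negative, Positive

Looking at the examples, the only property every 'Positive' case has and every 'Negative' case lacks is: starts with a vowel.
akvwth — starts with 'a', hence Positive. qxxnku — starts with 'q', hence Negative. azcizqjet — starts with 'a', hence Positive.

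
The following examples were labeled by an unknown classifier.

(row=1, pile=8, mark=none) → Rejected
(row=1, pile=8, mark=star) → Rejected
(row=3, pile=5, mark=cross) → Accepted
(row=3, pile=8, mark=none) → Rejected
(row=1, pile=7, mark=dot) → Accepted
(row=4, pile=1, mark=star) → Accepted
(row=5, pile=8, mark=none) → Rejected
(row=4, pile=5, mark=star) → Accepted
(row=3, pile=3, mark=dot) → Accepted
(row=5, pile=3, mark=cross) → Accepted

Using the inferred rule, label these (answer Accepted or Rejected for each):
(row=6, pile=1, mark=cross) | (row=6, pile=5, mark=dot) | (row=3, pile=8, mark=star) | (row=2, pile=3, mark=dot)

The pattern is that an item is 'Accepted' exactly when: pile ≤ 7.
(row=6, pile=1, mark=cross) → pile = 1 → Accepted. (row=6, pile=5, mark=dot) → pile = 5 → Accepted. (row=3, pile=8, mark=star) → pile = 8 → Rejected. (row=2, pile=3, mark=dot) → pile = 3 → Accepted.

Accepted, Accepted, Rejected, Accepted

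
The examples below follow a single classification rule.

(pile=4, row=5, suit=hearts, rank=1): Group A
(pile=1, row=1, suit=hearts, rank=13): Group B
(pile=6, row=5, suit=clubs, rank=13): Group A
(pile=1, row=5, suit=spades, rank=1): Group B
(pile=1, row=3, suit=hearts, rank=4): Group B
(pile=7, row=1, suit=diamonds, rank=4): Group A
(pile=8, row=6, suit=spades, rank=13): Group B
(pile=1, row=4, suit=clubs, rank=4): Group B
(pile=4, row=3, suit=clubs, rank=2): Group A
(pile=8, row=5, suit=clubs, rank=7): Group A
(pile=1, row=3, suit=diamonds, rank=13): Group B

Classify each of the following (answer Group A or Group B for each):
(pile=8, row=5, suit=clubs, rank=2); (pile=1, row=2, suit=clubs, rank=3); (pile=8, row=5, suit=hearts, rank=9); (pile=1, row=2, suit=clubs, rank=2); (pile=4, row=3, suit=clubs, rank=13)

Group A, Group B, Group A, Group B, Group A

A rule that fits every label: pile ≥ 4 AND row ≤ 5 — true of each 'Group A' example, false of each 'Group B' one.
(pile=8, row=5, suit=clubs, rank=2): Group A (pile = 8, row = 5).
(pile=1, row=2, suit=clubs, rank=3): Group B (pile = 1, row = 2).
(pile=8, row=5, suit=hearts, rank=9): Group A (pile = 8, row = 5).
(pile=1, row=2, suit=clubs, rank=2): Group B (pile = 1, row = 2).
(pile=4, row=3, suit=clubs, rank=13): Group A (pile = 4, row = 3).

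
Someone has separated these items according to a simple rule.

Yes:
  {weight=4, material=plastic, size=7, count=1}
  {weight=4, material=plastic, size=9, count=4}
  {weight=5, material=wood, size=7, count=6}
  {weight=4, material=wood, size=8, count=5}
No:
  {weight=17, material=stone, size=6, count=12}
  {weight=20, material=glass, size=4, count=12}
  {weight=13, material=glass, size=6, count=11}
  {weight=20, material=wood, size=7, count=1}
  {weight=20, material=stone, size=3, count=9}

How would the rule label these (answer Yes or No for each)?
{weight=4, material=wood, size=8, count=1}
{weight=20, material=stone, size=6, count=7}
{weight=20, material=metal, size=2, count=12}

The pattern is that an item is 'Yes' exactly when: weight ≤ 5.
{weight=4, material=wood, size=8, count=1}: weight = 4 — matches, so Yes.
{weight=20, material=stone, size=6, count=7}: weight = 20 — does not pass, so No.
{weight=20, material=metal, size=2, count=12}: weight = 20 — does not pass, so No.

Yes, No, No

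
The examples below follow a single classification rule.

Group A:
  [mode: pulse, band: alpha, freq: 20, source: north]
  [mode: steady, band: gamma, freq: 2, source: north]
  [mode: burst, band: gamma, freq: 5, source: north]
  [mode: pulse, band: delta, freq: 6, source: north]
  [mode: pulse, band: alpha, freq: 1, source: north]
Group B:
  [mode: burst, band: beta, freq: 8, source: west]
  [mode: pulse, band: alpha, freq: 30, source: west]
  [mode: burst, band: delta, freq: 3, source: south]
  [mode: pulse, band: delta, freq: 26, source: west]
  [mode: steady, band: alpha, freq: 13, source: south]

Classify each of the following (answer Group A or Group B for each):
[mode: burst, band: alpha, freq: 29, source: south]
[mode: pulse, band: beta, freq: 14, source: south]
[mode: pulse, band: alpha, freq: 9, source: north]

Group B, Group B, Group A

The pattern is that an item is 'Group A' exactly when: source is north.
[mode: burst, band: alpha, freq: 29, source: south]: source is south, does not fit → Group B. [mode: pulse, band: beta, freq: 14, source: south]: source is south, does not fit → Group B. [mode: pulse, band: alpha, freq: 9, source: north]: source is north, checks out → Group A.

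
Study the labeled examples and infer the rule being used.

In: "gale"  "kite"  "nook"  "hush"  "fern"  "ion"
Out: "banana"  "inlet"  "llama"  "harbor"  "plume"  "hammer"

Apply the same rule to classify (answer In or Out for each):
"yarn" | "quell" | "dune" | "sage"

In, Out, In, In

A rule that fits every label: length ≤ 4 — true of each 'In' example, false of each 'Out' one.
"yarn": length 4, fits → In.
"quell": length 5, lacks this property → Out.
"dune": length 4, fits → In.
"sage": length 4, fits → In.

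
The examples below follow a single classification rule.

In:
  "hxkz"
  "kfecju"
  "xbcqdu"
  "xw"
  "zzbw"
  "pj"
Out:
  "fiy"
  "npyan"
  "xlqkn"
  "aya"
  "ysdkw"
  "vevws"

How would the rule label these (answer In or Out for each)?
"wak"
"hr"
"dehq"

Comparing the two groups points to one rule — even length.
"wak": length 3 — lacks this property, so Out.
"hr": length 2 — fits, so In.
"dehq": length 4 — fits, so In.

Out, In, In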